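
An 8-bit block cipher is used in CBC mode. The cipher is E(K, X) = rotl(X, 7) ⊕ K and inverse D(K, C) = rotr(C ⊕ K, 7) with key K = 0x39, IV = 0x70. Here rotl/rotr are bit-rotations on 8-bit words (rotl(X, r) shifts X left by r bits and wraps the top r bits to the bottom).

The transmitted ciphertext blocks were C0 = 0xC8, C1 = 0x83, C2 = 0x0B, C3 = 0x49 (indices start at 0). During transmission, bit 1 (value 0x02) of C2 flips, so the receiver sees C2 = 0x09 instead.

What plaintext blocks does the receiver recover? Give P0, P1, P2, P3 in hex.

CBC decryption: P_i = D(K, C_i) ⊕ C_{i−1}, with C_{−1} = IV.
Only C2 changed, to 0x09. In CBC, a change in C_i garbles P_i and flips the same bit in P_{i+1}. Decrypting the received ciphertext:
P0: D(K, 0xC8) = 0xE3; 0xE3 ⊕ 0x70 = 0x93.
P1: D(K, 0x83) = 0x75; 0x75 ⊕ 0xC8 = 0xBD.
P2: D(K, 0x09) = 0x60; 0x60 ⊕ 0x83 = 0xE3.
P3: D(K, 0x49) = 0xE0; 0xE0 ⊕ 0x09 = 0xE9.
Blocks that differ from the original plaintext: P2, P3.

P0 = 0x93, P1 = 0xBD, P2 = 0xE3, P3 = 0xE9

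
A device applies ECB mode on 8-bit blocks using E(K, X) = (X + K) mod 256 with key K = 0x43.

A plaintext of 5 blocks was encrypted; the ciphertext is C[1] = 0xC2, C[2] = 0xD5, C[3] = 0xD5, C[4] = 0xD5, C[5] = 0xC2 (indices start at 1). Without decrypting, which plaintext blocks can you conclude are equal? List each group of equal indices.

P[1] = P[5]; P[2] = P[3] = P[4]

ECB encrypts each block independently with the same key, so equal ciphertext blocks imply equal plaintext blocks.
C[1] = C[5] = 0xC2, so P[1] = P[5].
C[2] = C[3] = C[4] = 0xD5, so P[2] = P[3] = P[4].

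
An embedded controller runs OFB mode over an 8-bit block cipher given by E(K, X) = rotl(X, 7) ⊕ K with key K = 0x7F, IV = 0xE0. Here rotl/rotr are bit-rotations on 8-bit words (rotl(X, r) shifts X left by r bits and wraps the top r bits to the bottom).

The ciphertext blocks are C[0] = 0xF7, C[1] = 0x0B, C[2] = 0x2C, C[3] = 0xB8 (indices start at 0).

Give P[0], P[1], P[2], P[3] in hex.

P[0] = 0xF8, P[1] = 0xF3, P[2] = 0x2F, P[3] = 0x46

OFB decryption: S_i = E(K, S_{i−1}) with S_{−1} = IV; P_i = C_i ⊕ S_i.
P[0]: S = E(K, 0xE0) = 0x0F; 0xF7 ⊕ 0x0F = 0xF8.
P[1]: S = E(K, 0x0F) = 0xF8; 0x0B ⊕ 0xF8 = 0xF3.
P[2]: S = E(K, 0xF8) = 0x03; 0x2C ⊕ 0x03 = 0x2F.
P[3]: S = E(K, 0x03) = 0xFE; 0xB8 ⊕ 0xFE = 0x46.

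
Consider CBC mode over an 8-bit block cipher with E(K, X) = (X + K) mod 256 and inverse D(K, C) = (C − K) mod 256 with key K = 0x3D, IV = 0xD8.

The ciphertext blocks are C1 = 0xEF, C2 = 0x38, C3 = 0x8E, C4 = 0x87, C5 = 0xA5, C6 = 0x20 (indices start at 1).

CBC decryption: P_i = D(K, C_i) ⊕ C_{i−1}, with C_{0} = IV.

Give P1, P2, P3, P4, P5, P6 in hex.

P1: D(K, 0xEF) = 0xB2; 0xB2 ⊕ 0xD8 = 0x6A.
P2: D(K, 0x38) = 0xFB; 0xFB ⊕ 0xEF = 0x14.
P3: D(K, 0x8E) = 0x51; 0x51 ⊕ 0x38 = 0x69.
P4: D(K, 0x87) = 0x4A; 0x4A ⊕ 0x8E = 0xC4.
P5: D(K, 0xA5) = 0x68; 0x68 ⊕ 0x87 = 0xEF.
P6: D(K, 0x20) = 0xE3; 0xE3 ⊕ 0xA5 = 0x46.

P1 = 0x6A, P2 = 0x14, P3 = 0x69, P4 = 0xC4, P5 = 0xEF, P6 = 0x46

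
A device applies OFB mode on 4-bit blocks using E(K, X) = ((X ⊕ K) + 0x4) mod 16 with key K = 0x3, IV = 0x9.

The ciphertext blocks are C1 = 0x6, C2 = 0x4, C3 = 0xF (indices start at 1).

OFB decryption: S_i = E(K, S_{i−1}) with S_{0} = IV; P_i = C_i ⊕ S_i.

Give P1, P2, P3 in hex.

P1: S = E(K, 0x9) = 0xE; 0x6 ⊕ 0xE = 0x8.
P2: S = E(K, 0xE) = 0x1; 0x4 ⊕ 0x1 = 0x5.
P3: S = E(K, 0x1) = 0x6; 0xF ⊕ 0x6 = 0x9.

P1 = 0x8, P2 = 0x5, P3 = 0x9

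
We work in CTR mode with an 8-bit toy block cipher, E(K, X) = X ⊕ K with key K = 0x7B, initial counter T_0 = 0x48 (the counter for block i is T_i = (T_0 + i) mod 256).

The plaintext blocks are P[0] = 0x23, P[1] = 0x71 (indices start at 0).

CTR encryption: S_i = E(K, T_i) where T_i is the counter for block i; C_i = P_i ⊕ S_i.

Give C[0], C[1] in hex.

C[0]: T = 0x48, S = E(K, T) = 0x33; 0x23 ⊕ 0x33 = 0x10.
C[1]: T = 0x49, S = E(K, T) = 0x32; 0x71 ⊕ 0x32 = 0x43.

C[0] = 0x10, C[1] = 0x43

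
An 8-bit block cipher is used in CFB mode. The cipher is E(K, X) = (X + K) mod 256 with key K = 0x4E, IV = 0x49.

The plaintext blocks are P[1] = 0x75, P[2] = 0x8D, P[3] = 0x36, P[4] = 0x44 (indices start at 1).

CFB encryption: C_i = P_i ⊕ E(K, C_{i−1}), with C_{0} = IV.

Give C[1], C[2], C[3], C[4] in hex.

C[1] = 0xE2, C[2] = 0xBD, C[3] = 0x3D, C[4] = 0xCF

C[1]: E(K, 0x49) = 0x97; 0x75 ⊕ 0x97 = 0xE2.
C[2]: E(K, 0xE2) = 0x30; 0x8D ⊕ 0x30 = 0xBD.
C[3]: E(K, 0xBD) = 0x0B; 0x36 ⊕ 0x0B = 0x3D.
C[4]: E(K, 0x3D) = 0x8B; 0x44 ⊕ 0x8B = 0xCF.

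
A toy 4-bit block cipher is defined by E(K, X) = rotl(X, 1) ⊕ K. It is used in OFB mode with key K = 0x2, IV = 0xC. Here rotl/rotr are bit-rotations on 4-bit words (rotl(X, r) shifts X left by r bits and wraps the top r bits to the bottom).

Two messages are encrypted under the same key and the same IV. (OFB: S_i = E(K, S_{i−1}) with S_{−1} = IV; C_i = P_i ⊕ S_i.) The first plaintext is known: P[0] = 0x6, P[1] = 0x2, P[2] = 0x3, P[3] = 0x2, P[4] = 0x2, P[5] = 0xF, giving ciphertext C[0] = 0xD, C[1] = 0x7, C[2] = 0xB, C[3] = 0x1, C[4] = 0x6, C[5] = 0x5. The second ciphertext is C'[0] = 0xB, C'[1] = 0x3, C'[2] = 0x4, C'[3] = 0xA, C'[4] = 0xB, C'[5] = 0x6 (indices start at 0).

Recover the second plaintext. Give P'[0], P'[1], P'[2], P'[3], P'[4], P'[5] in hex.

In OFB with a reused IV, both messages share the same keystream S_i, so C_i ⊕ C'_i = P_i ⊕ P'_i and thus P'_i = P_i ⊕ C_i ⊕ C'_i.
P'[0]: 0x6 ⊕ 0xD ⊕ 0xB = 0x0.
P'[1]: 0x2 ⊕ 0x7 ⊕ 0x3 = 0x6.
P'[2]: 0x3 ⊕ 0xB ⊕ 0x4 = 0xC.
P'[3]: 0x2 ⊕ 0x1 ⊕ 0xA = 0x9.
P'[4]: 0x2 ⊕ 0x6 ⊕ 0xB = 0xF.
P'[5]: 0xF ⊕ 0x5 ⊕ 0x6 = 0xC.

P'[0] = 0x0, P'[1] = 0x6, P'[2] = 0xC, P'[3] = 0x9, P'[4] = 0xF, P'[5] = 0xC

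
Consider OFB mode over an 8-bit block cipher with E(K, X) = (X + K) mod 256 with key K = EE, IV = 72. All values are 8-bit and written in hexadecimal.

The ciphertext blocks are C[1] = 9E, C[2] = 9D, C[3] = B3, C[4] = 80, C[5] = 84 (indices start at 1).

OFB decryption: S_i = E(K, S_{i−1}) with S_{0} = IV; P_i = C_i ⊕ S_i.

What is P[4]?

P[1]: S = E(K, 72) = 60; 9E ⊕ 60 = FE.
P[2]: S = E(K, 60) = 4E; 9D ⊕ 4E = D3.
P[3]: S = E(K, 4E) = 3C; B3 ⊕ 3C = 8F.
P[4]: S = E(K, 3C) = 2A; 80 ⊕ 2A = AA.

P[4] = AA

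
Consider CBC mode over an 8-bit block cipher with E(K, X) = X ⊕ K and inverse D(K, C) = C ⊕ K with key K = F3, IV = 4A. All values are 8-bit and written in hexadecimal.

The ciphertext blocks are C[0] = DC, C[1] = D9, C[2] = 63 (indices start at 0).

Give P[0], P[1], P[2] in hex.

CBC decryption: P_i = D(K, C_i) ⊕ C_{i−1}, with C_{−1} = IV.
P[0]: D(K, DC) = 2F; 2F ⊕ 4A = 65.
P[1]: D(K, D9) = 2A; 2A ⊕ DC = F6.
P[2]: D(K, 63) = 90; 90 ⊕ D9 = 49.

P[0] = 65, P[1] = F6, P[2] = 49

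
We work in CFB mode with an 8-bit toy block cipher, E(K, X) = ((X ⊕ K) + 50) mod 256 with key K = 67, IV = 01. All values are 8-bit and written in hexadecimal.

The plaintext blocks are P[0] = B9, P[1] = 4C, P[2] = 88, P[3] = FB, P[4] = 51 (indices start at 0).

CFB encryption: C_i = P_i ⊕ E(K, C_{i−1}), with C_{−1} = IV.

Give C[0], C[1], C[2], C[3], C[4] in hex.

C[0] = 0F, C[1] = F4, C[2] = 6B, C[3] = A7, C[4] = 41

C[0]: E(K, 01) = B6; B9 ⊕ B6 = 0F.
C[1]: E(K, 0F) = B8; 4C ⊕ B8 = F4.
C[2]: E(K, F4) = E3; 88 ⊕ E3 = 6B.
C[3]: E(K, 6B) = 5C; FB ⊕ 5C = A7.
C[4]: E(K, A7) = 10; 51 ⊕ 10 = 41.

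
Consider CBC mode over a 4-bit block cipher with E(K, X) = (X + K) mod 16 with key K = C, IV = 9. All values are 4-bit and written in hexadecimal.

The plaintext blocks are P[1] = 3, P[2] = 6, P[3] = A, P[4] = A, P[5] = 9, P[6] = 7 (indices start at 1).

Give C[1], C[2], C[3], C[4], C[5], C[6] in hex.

C[1] = 6, C[2] = C, C[3] = 2, C[4] = 4, C[5] = 9, C[6] = A

CBC encryption: C_i = E(K, P_i ⊕ C_{i−1}), with C_{0} = IV.
C[1]: P[1] ⊕ 9 = A; E(K, A) = 6.
C[2]: P[2] ⊕ 6 = 0; E(K, 0) = C.
C[3]: P[3] ⊕ C = 6; E(K, 6) = 2.
C[4]: P[4] ⊕ 2 = 8; E(K, 8) = 4.
C[5]: P[5] ⊕ 4 = D; E(K, D) = 9.
C[6]: P[6] ⊕ 9 = E; E(K, E) = A.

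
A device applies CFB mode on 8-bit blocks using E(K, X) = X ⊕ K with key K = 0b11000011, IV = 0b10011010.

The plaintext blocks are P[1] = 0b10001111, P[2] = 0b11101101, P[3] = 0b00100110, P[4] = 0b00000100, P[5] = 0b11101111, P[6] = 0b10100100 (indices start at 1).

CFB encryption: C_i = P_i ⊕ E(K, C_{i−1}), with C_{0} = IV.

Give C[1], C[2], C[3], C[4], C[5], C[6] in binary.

C[1] = 0b11010110, C[2] = 0b11111000, C[3] = 0b00011101, C[4] = 0b11011010, C[5] = 0b11110110, C[6] = 0b10010001

C[1]: E(K, 0b10011010) = 0b01011001; 0b10001111 ⊕ 0b01011001 = 0b11010110.
C[2]: E(K, 0b11010110) = 0b00010101; 0b11101101 ⊕ 0b00010101 = 0b11111000.
C[3]: E(K, 0b11111000) = 0b00111011; 0b00100110 ⊕ 0b00111011 = 0b00011101.
C[4]: E(K, 0b00011101) = 0b11011110; 0b00000100 ⊕ 0b11011110 = 0b11011010.
C[5]: E(K, 0b11011010) = 0b00011001; 0b11101111 ⊕ 0b00011001 = 0b11110110.
C[6]: E(K, 0b11110110) = 0b00110101; 0b10100100 ⊕ 0b00110101 = 0b10010001.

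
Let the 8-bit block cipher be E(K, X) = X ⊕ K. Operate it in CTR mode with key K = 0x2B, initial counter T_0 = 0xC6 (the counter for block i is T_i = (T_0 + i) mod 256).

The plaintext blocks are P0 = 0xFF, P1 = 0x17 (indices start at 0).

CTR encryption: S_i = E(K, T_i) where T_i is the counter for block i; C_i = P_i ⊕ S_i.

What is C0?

C0: T = 0xC6, S = E(K, T) = 0xED; 0xFF ⊕ 0xED = 0x12.

C0 = 0x12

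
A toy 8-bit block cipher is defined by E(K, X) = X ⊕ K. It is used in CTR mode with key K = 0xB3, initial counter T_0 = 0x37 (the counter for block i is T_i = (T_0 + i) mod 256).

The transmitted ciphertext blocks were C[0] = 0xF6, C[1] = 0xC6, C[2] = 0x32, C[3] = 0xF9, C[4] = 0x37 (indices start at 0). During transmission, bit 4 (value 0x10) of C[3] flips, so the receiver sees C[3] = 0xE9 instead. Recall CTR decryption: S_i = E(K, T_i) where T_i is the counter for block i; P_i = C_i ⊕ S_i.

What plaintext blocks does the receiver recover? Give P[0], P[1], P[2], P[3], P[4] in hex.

Only C[3] changed, to 0xE9. In CTR, a change in C_i flips the same bit in P_i only; the keystream is unaffected. Decrypting the received ciphertext:
P[0]: T = 0x37, S = E(K, T) = 0x84; 0xF6 ⊕ 0x84 = 0x72.
P[1]: T = 0x38, S = E(K, T) = 0x8B; 0xC6 ⊕ 0x8B = 0x4D.
P[2]: T = 0x39, S = E(K, T) = 0x8A; 0x32 ⊕ 0x8A = 0xB8.
P[3]: T = 0x3A, S = E(K, T) = 0x89; 0xE9 ⊕ 0x89 = 0x60.
P[4]: T = 0x3B, S = E(K, T) = 0x88; 0x37 ⊕ 0x88 = 0xBF.
Blocks that differ from the original plaintext: P[3].

P[0] = 0x72, P[1] = 0x4D, P[2] = 0xB8, P[3] = 0x60, P[4] = 0xBF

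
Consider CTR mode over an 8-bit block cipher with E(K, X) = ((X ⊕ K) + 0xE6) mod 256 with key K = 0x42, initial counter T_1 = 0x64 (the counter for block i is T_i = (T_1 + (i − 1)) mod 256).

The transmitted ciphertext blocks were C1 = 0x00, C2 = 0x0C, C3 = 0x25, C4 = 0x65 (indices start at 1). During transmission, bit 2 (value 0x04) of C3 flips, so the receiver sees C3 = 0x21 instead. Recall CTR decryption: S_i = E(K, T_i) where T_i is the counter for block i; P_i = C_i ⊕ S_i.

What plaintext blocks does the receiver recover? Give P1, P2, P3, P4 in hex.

P1 = 0x0C, P2 = 0x01, P3 = 0x2B, P4 = 0x6E

Only C3 changed, to 0x21. In CTR, a change in C_i flips the same bit in P_i only; the keystream is unaffected. Decrypting the received ciphertext:
P1: T = 0x64, S = E(K, T) = 0x0C; 0x00 ⊕ 0x0C = 0x0C.
P2: T = 0x65, S = E(K, T) = 0x0D; 0x0C ⊕ 0x0D = 0x01.
P3: T = 0x66, S = E(K, T) = 0x0A; 0x21 ⊕ 0x0A = 0x2B.
P4: T = 0x67, S = E(K, T) = 0x0B; 0x65 ⊕ 0x0B = 0x6E.
Blocks that differ from the original plaintext: P3.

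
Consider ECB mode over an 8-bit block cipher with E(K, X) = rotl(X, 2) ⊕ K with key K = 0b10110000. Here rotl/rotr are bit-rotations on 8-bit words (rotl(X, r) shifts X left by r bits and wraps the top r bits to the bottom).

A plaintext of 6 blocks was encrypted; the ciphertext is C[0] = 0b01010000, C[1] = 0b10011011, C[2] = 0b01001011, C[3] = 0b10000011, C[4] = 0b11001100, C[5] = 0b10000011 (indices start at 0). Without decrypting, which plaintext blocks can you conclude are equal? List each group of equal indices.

ECB encrypts each block independently with the same key, so equal ciphertext blocks imply equal plaintext blocks.
C[3] = C[5] = 0b10000011, so P[3] = P[5].

P[3] = P[5]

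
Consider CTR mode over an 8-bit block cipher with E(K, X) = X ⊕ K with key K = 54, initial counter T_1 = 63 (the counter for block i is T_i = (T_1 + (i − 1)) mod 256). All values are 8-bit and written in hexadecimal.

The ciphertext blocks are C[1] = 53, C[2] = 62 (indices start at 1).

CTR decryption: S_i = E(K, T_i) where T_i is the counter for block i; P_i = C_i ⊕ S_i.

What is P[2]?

P[2]: T = 64, S = E(K, T) = 30; 62 ⊕ 30 = 52.

P[2] = 52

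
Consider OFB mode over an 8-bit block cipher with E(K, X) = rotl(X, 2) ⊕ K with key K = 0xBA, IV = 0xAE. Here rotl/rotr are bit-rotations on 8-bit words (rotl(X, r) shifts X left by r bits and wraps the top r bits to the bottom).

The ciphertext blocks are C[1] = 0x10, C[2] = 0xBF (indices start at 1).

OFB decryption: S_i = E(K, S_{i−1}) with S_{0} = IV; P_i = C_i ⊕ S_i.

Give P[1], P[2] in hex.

P[1]: S = E(K, 0xAE) = 0x00; 0x10 ⊕ 0x00 = 0x10.
P[2]: S = E(K, 0x00) = 0xBA; 0xBF ⊕ 0xBA = 0x05.

P[1] = 0x10, P[2] = 0x05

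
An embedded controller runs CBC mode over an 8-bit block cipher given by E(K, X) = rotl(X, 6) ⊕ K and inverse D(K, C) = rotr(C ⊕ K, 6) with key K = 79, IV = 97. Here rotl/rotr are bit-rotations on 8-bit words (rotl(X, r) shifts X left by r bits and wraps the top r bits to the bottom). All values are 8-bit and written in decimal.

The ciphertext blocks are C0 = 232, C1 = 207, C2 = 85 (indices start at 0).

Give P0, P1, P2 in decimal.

CBC decryption: P_i = D(K, C_i) ⊕ C_{i−1}, with C_{−1} = IV.
P0: D(K, 232) = 158; 158 ⊕ 97 = 255.
P1: D(K, 207) = 2; 2 ⊕ 232 = 234.
P2: D(K, 85) = 104; 104 ⊕ 207 = 167.

P0 = 255, P1 = 234, P2 = 167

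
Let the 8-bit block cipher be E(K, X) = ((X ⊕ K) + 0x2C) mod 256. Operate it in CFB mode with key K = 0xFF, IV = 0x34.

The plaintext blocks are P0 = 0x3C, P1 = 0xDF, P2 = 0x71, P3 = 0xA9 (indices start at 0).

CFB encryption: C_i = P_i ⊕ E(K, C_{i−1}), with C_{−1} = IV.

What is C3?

C0: E(K, 0x34) = 0xF7; 0x3C ⊕ 0xF7 = 0xCB.
C1: E(K, 0xCB) = 0x60; 0xDF ⊕ 0x60 = 0xBF.
C2: E(K, 0xBF) = 0x6C; 0x71 ⊕ 0x6C = 0x1D.
C3: E(K, 0x1D) = 0x0E; 0xA9 ⊕ 0x0E = 0xA7.

C3 = 0xA7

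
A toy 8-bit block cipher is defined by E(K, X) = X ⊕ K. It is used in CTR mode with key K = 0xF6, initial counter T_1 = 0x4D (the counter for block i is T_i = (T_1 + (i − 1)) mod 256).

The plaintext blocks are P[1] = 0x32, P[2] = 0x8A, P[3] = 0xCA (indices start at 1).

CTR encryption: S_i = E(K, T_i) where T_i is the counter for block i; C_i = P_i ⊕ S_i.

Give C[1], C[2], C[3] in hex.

C[1]: T = 0x4D, S = E(K, T) = 0xBB; 0x32 ⊕ 0xBB = 0x89.
C[2]: T = 0x4E, S = E(K, T) = 0xB8; 0x8A ⊕ 0xB8 = 0x32.
C[3]: T = 0x4F, S = E(K, T) = 0xB9; 0xCA ⊕ 0xB9 = 0x73.

C[1] = 0x89, C[2] = 0x32, C[3] = 0x73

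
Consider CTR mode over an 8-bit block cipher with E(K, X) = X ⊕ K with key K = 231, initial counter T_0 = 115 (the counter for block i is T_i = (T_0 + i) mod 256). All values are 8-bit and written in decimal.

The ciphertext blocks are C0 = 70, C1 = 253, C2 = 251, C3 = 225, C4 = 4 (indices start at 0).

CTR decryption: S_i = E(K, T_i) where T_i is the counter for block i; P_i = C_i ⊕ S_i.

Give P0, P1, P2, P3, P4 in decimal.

P0 = 210, P1 = 110, P2 = 105, P3 = 112, P4 = 148

P0: T = 115, S = E(K, T) = 148; 70 ⊕ 148 = 210.
P1: T = 116, S = E(K, T) = 147; 253 ⊕ 147 = 110.
P2: T = 117, S = E(K, T) = 146; 251 ⊕ 146 = 105.
P3: T = 118, S = E(K, T) = 145; 225 ⊕ 145 = 112.
P4: T = 119, S = E(K, T) = 144; 4 ⊕ 144 = 148.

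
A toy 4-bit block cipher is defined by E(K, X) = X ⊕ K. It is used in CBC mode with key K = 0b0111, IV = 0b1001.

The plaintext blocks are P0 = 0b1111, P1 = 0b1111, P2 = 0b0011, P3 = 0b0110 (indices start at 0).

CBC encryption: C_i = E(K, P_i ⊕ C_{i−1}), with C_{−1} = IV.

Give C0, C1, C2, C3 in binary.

C0 = 0b0001, C1 = 0b1001, C2 = 0b1101, C3 = 0b1100

C0: P0 ⊕ 0b1001 = 0b0110; E(K, 0b0110) = 0b0001.
C1: P1 ⊕ 0b0001 = 0b1110; E(K, 0b1110) = 0b1001.
C2: P2 ⊕ 0b1001 = 0b1010; E(K, 0b1010) = 0b1101.
C3: P3 ⊕ 0b1101 = 0b1011; E(K, 0b1011) = 0b1100.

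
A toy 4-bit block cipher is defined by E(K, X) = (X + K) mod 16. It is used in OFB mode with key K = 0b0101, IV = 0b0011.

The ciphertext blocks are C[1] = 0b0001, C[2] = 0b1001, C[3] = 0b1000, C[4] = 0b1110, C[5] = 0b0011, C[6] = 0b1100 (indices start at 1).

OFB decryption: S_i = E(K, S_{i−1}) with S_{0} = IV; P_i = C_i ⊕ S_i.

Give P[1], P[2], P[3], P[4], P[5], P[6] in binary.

P[1] = 0b1001, P[2] = 0b0100, P[3] = 0b1010, P[4] = 0b1001, P[5] = 0b1111, P[6] = 0b1101

P[1]: S = E(K, 0b0011) = 0b1000; 0b0001 ⊕ 0b1000 = 0b1001.
P[2]: S = E(K, 0b1000) = 0b1101; 0b1001 ⊕ 0b1101 = 0b0100.
P[3]: S = E(K, 0b1101) = 0b0010; 0b1000 ⊕ 0b0010 = 0b1010.
P[4]: S = E(K, 0b0010) = 0b0111; 0b1110 ⊕ 0b0111 = 0b1001.
P[5]: S = E(K, 0b0111) = 0b1100; 0b0011 ⊕ 0b1100 = 0b1111.
P[6]: S = E(K, 0b1100) = 0b0001; 0b1100 ⊕ 0b0001 = 0b1101.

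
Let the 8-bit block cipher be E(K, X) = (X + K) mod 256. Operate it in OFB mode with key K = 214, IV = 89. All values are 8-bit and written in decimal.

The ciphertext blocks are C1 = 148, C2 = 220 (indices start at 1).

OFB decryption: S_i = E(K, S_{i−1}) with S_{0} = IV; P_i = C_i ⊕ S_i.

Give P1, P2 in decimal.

P1: S = E(K, 89) = 47; 148 ⊕ 47 = 187.
P2: S = E(K, 47) = 5; 220 ⊕ 5 = 217.

P1 = 187, P2 = 217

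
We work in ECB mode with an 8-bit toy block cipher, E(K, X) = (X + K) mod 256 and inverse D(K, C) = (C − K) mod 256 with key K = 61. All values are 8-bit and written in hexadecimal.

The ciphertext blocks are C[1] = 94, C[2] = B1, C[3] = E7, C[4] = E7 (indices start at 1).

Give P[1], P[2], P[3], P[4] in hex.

ECB decryption: P_i = D(K, C_i).
P[1]: D(K, 94) = 33.
P[2]: D(K, B1) = 50.
P[3]: D(K, E7) = 86.
P[4]: D(K, E7) = 86.

P[1] = 33, P[2] = 50, P[3] = 86, P[4] = 86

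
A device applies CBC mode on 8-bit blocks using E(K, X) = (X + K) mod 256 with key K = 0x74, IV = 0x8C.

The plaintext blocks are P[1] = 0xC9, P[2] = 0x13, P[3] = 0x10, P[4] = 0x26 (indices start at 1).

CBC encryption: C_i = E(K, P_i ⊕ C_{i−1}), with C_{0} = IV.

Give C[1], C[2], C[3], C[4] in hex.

C[1]: P[1] ⊕ 0x8C = 0x45; E(K, 0x45) = 0xB9.
C[2]: P[2] ⊕ 0xB9 = 0xAA; E(K, 0xAA) = 0x1E.
C[3]: P[3] ⊕ 0x1E = 0x0E; E(K, 0x0E) = 0x82.
C[4]: P[4] ⊕ 0x82 = 0xA4; E(K, 0xA4) = 0x18.

C[1] = 0xB9, C[2] = 0x1E, C[3] = 0x82, C[4] = 0x18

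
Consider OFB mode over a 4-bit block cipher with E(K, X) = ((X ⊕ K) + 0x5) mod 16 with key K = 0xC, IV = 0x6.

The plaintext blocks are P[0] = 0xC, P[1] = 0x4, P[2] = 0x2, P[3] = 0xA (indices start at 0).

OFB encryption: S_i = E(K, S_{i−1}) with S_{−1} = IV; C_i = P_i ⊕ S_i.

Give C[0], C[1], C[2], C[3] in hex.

C[0] = 0x3, C[1] = 0xC, C[2] = 0xB, C[3] = 0x0

C[0]: S = E(K, 0x6) = 0xF; 0xC ⊕ 0xF = 0x3.
C[1]: S = E(K, 0xF) = 0x8; 0x4 ⊕ 0x8 = 0xC.
C[2]: S = E(K, 0x8) = 0x9; 0x2 ⊕ 0x9 = 0xB.
C[3]: S = E(K, 0x9) = 0xA; 0xA ⊕ 0xA = 0x0.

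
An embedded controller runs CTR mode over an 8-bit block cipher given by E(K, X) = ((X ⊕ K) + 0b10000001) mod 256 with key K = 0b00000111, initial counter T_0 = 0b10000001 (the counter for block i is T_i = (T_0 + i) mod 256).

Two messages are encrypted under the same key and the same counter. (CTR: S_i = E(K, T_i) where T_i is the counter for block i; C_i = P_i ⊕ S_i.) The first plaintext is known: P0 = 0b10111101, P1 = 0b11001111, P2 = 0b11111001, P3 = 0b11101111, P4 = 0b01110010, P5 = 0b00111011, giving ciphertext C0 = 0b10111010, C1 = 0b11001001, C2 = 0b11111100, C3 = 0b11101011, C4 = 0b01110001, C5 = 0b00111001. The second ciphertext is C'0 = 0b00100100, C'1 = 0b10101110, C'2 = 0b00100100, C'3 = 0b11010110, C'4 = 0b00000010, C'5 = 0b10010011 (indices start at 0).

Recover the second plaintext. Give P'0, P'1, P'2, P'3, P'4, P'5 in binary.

In CTR with a reused counter, both messages share the same keystream S_i, so C_i ⊕ C'_i = P_i ⊕ P'_i and thus P'_i = P_i ⊕ C_i ⊕ C'_i.
P'0: 0b10111101 ⊕ 0b10111010 ⊕ 0b00100100 = 0b00100011.
P'1: 0b11001111 ⊕ 0b11001001 ⊕ 0b10101110 = 0b10101000.
P'2: 0b11111001 ⊕ 0b11111100 ⊕ 0b00100100 = 0b00100001.
P'3: 0b11101111 ⊕ 0b11101011 ⊕ 0b11010110 = 0b11010010.
P'4: 0b01110010 ⊕ 0b01110001 ⊕ 0b00000010 = 0b00000001.
P'5: 0b00111011 ⊕ 0b00111001 ⊕ 0b10010011 = 0b10010001.

P'0 = 0b00100011, P'1 = 0b10101000, P'2 = 0b00100001, P'3 = 0b11010010, P'4 = 0b00000001, P'5 = 0b10010001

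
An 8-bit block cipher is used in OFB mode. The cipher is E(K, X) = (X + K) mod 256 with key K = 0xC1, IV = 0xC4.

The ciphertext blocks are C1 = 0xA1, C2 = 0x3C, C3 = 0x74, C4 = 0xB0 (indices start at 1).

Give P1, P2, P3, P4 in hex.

OFB decryption: S_i = E(K, S_{i−1}) with S_{0} = IV; P_i = C_i ⊕ S_i.
P1: S = E(K, 0xC4) = 0x85; 0xA1 ⊕ 0x85 = 0x24.
P2: S = E(K, 0x85) = 0x46; 0x3C ⊕ 0x46 = 0x7A.
P3: S = E(K, 0x46) = 0x07; 0x74 ⊕ 0x07 = 0x73.
P4: S = E(K, 0x07) = 0xC8; 0xB0 ⊕ 0xC8 = 0x78.

P1 = 0x24, P2 = 0x7A, P3 = 0x73, P4 = 0x78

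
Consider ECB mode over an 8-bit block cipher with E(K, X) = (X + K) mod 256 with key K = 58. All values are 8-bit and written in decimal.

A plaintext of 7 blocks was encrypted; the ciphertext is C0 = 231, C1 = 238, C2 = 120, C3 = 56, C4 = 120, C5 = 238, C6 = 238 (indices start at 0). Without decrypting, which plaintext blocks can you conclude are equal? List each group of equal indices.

P1 = P5 = P6; P2 = P4

ECB encrypts each block independently with the same key, so equal ciphertext blocks imply equal plaintext blocks.
C1 = C5 = C6 = 238, so P1 = P5 = P6.
C2 = C4 = 120, so P2 = P4.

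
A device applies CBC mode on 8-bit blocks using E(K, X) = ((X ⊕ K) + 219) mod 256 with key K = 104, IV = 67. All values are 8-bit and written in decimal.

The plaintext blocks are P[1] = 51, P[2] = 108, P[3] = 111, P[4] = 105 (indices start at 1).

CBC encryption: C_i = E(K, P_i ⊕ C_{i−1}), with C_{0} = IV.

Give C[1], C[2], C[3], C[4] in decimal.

C[1] = 243, C[2] = 210, C[3] = 176, C[4] = 140

C[1]: P[1] ⊕ 67 = 112; E(K, 112) = 243.
C[2]: P[2] ⊕ 243 = 159; E(K, 159) = 210.
C[3]: P[3] ⊕ 210 = 189; E(K, 189) = 176.
C[4]: P[4] ⊕ 176 = 217; E(K, 217) = 140.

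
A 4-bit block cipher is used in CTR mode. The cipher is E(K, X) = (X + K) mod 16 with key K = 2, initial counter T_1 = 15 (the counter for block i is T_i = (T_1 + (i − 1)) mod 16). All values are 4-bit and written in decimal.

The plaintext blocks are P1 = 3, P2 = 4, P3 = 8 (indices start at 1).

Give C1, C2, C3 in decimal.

CTR encryption: S_i = E(K, T_i) where T_i is the counter for block i; C_i = P_i ⊕ S_i.
C1: T = 15, S = E(K, T) = 1; 3 ⊕ 1 = 2.
C2: T = 0, S = E(K, T) = 2; 4 ⊕ 2 = 6.
C3: T = 1, S = E(K, T) = 3; 8 ⊕ 3 = 11.

C1 = 2, C2 = 6, C3 = 11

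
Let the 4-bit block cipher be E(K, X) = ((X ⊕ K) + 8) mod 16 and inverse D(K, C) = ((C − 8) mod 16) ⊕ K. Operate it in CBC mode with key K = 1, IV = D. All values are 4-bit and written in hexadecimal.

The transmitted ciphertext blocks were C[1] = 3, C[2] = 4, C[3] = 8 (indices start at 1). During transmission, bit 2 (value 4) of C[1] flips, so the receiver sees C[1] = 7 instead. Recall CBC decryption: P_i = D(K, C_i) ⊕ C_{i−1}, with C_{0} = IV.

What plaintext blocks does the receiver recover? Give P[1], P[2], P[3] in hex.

P[1] = 3, P[2] = A, P[3] = 5

Only C[1] changed, to 7. In CBC, a change in C_i garbles P_i and flips the same bit in P_{i+1}. Decrypting the received ciphertext:
P[1]: D(K, 7) = E; E ⊕ D = 3.
P[2]: D(K, 4) = D; D ⊕ 7 = A.
P[3]: D(K, 8) = 1; 1 ⊕ 4 = 5.
Blocks that differ from the original plaintext: P[1], P[2].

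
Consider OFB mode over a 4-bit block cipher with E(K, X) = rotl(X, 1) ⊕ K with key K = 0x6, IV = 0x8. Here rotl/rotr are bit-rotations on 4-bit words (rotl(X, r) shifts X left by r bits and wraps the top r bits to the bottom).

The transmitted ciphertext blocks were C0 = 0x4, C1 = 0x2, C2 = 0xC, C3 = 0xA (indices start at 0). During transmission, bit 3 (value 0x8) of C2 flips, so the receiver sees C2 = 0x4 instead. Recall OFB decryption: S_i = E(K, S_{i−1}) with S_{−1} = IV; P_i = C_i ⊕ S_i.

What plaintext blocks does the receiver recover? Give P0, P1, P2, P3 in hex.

P0 = 0x3, P1 = 0xA, P2 = 0x3, P3 = 0x2

Only C2 changed, to 0x4. In OFB, a change in C_i flips the same bit in P_i only; the keystream is unaffected. Decrypting the received ciphertext:
P0: S = E(K, 0x8) = 0x7; 0x4 ⊕ 0x7 = 0x3.
P1: S = E(K, 0x7) = 0x8; 0x2 ⊕ 0x8 = 0xA.
P2: S = E(K, 0x8) = 0x7; 0x4 ⊕ 0x7 = 0x3.
P3: S = E(K, 0x7) = 0x8; 0xA ⊕ 0x8 = 0x2.
Blocks that differ from the original plaintext: P2.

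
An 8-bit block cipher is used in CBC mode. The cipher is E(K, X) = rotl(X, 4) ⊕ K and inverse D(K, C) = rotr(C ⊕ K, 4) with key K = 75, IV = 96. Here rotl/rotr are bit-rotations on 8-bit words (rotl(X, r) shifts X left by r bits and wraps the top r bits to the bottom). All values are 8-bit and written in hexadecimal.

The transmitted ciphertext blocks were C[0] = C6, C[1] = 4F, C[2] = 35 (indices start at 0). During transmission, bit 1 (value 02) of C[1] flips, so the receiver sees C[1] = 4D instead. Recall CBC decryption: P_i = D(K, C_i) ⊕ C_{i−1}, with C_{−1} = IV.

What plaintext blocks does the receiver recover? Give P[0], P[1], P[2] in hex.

P[0] = AD, P[1] = 45, P[2] = 49

Only C[1] changed, to 4D. In CBC, a change in C_i garbles P_i and flips the same bit in P_{i+1}. Decrypting the received ciphertext:
P[0]: D(K, C6) = 3B; 3B ⊕ 96 = AD.
P[1]: D(K, 4D) = 83; 83 ⊕ C6 = 45.
P[2]: D(K, 35) = 04; 04 ⊕ 4D = 49.
Blocks that differ from the original plaintext: P[1], P[2].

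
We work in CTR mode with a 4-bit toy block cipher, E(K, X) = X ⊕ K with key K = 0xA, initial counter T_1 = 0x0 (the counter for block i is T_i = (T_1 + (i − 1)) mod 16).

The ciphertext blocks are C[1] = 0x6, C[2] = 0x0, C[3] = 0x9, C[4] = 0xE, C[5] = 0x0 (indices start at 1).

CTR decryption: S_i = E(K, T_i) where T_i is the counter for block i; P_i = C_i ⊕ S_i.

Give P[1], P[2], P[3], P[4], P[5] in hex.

P[1]: T = 0x0, S = E(K, T) = 0xA; 0x6 ⊕ 0xA = 0xC.
P[2]: T = 0x1, S = E(K, T) = 0xB; 0x0 ⊕ 0xB = 0xB.
P[3]: T = 0x2, S = E(K, T) = 0x8; 0x9 ⊕ 0x8 = 0x1.
P[4]: T = 0x3, S = E(K, T) = 0x9; 0xE ⊕ 0x9 = 0x7.
P[5]: T = 0x4, S = E(K, T) = 0xE; 0x0 ⊕ 0xE = 0xE.

P[1] = 0xC, P[2] = 0xB, P[3] = 0x1, P[4] = 0x7, P[5] = 0xE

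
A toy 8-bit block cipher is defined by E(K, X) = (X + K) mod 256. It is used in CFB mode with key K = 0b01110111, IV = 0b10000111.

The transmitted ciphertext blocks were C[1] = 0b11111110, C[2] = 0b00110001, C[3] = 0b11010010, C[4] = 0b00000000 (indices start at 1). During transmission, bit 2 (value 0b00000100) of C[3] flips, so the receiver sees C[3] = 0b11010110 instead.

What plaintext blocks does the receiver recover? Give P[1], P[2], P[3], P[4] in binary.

P[1] = 0b00000000, P[2] = 0b01000100, P[3] = 0b01111110, P[4] = 0b01001101

CFB decryption: P_i = C_i ⊕ E(K, C_{i−1}), with C_{0} = IV.
Only C[3] changed, to 0b11010110. In CFB, a change in C_i flips the same bit in P_i and garbles P_{i+1}. Decrypting the received ciphertext:
P[1]: E(K, 0b10000111) = 0b11111110; 0b11111110 ⊕ 0b11111110 = 0b00000000.
P[2]: E(K, 0b11111110) = 0b01110101; 0b00110001 ⊕ 0b01110101 = 0b01000100.
P[3]: E(K, 0b00110001) = 0b10101000; 0b11010110 ⊕ 0b10101000 = 0b01111110.
P[4]: E(K, 0b11010110) = 0b01001101; 0b00000000 ⊕ 0b01001101 = 0b01001101.
Blocks that differ from the original plaintext: P[3], P[4].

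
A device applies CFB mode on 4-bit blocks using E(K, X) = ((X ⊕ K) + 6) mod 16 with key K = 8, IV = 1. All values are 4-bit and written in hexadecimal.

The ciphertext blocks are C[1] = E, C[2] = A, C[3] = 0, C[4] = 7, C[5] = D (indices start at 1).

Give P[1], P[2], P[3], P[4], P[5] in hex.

CFB decryption: P_i = C_i ⊕ E(K, C_{i−1}), with C_{0} = IV.
P[1]: E(K, 1) = F; E ⊕ F = 1.
P[2]: E(K, E) = C; A ⊕ C = 6.
P[3]: E(K, A) = 8; 0 ⊕ 8 = 8.
P[4]: E(K, 0) = E; 7 ⊕ E = 9.
P[5]: E(K, 7) = 5; D ⊕ 5 = 8.

P[1] = 1, P[2] = 6, P[3] = 8, P[4] = 9, P[5] = 8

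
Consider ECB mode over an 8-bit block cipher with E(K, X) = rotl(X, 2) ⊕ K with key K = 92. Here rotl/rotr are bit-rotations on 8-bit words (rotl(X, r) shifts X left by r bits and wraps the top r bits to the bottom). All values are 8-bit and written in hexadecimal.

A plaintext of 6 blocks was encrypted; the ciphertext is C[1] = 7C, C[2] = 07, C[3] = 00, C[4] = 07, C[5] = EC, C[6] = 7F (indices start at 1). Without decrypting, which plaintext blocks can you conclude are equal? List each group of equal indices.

P[2] = P[4]

ECB encrypts each block independently with the same key, so equal ciphertext blocks imply equal plaintext blocks.
C[2] = C[4] = 07, so P[2] = P[4].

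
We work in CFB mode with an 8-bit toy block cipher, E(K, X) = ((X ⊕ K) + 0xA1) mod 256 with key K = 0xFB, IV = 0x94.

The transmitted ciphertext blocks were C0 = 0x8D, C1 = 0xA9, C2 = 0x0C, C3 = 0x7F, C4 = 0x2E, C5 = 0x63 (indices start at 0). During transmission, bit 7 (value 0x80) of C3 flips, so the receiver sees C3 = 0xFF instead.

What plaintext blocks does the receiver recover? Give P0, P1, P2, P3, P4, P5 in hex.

P0 = 0x9D, P1 = 0xBE, P2 = 0xFF, P3 = 0x67, P4 = 0x8B, P5 = 0x15

CFB decryption: P_i = C_i ⊕ E(K, C_{i−1}), with C_{−1} = IV.
Only C3 changed, to 0xFF. In CFB, a change in C_i flips the same bit in P_i and garbles P_{i+1}. Decrypting the received ciphertext:
P0: E(K, 0x94) = 0x10; 0x8D ⊕ 0x10 = 0x9D.
P1: E(K, 0x8D) = 0x17; 0xA9 ⊕ 0x17 = 0xBE.
P2: E(K, 0xA9) = 0xF3; 0x0C ⊕ 0xF3 = 0xFF.
P3: E(K, 0x0C) = 0x98; 0xFF ⊕ 0x98 = 0x67.
P4: E(K, 0xFF) = 0xA5; 0x2E ⊕ 0xA5 = 0x8B.
P5: E(K, 0x2E) = 0x76; 0x63 ⊕ 0x76 = 0x15.
Blocks that differ from the original plaintext: P3, P4.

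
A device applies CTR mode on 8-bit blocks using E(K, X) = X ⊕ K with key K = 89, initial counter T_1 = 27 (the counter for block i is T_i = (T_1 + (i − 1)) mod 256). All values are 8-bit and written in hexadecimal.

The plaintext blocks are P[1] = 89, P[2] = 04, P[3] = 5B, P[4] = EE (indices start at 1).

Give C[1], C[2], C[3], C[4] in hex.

C[1] = 27, C[2] = A5, C[3] = FB, C[4] = 4D

CTR encryption: S_i = E(K, T_i) where T_i is the counter for block i; C_i = P_i ⊕ S_i.
C[1]: T = 27, S = E(K, T) = AE; 89 ⊕ AE = 27.
C[2]: T = 28, S = E(K, T) = A1; 04 ⊕ A1 = A5.
C[3]: T = 29, S = E(K, T) = A0; 5B ⊕ A0 = FB.
C[4]: T = 2A, S = E(K, T) = A3; EE ⊕ A3 = 4D.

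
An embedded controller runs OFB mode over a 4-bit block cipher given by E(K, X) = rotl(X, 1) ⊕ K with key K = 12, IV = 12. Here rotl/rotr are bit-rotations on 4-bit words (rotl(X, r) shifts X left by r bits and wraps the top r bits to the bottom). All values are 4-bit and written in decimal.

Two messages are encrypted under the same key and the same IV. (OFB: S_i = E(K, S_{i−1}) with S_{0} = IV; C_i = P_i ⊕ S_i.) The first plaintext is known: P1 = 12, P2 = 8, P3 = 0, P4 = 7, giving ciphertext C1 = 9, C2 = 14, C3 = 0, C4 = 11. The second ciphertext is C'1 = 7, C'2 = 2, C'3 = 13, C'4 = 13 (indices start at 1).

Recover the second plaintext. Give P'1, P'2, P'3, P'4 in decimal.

In OFB with a reused IV, both messages share the same keystream S_i, so C_i ⊕ C'_i = P_i ⊕ P'_i and thus P'_i = P_i ⊕ C_i ⊕ C'_i.
P'1: 12 ⊕ 9 ⊕ 7 = 2.
P'2: 8 ⊕ 14 ⊕ 2 = 4.
P'3: 0 ⊕ 0 ⊕ 13 = 13.
P'4: 7 ⊕ 11 ⊕ 13 = 1.

P'1 = 2, P'2 = 4, P'3 = 13, P'4 = 1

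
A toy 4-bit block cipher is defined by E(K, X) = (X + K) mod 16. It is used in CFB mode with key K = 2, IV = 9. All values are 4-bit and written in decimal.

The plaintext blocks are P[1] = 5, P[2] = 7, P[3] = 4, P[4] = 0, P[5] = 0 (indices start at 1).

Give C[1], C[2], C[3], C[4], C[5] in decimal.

CFB encryption: C_i = P_i ⊕ E(K, C_{i−1}), with C_{0} = IV.
C[1]: E(K, 9) = 11; 5 ⊕ 11 = 14.
C[2]: E(K, 14) = 0; 7 ⊕ 0 = 7.
C[3]: E(K, 7) = 9; 4 ⊕ 9 = 13.
C[4]: E(K, 13) = 15; 0 ⊕ 15 = 15.
C[5]: E(K, 15) = 1; 0 ⊕ 1 = 1.

C[1] = 14, C[2] = 7, C[3] = 13, C[4] = 15, C[5] = 1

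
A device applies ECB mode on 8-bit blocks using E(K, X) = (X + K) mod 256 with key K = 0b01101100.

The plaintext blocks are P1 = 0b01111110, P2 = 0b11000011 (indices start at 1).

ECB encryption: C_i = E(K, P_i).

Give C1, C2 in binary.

C1: E(K, 0b01111110) = 0b11101010.
C2: E(K, 0b11000011) = 0b00101111.

C1 = 0b11101010, C2 = 0b00101111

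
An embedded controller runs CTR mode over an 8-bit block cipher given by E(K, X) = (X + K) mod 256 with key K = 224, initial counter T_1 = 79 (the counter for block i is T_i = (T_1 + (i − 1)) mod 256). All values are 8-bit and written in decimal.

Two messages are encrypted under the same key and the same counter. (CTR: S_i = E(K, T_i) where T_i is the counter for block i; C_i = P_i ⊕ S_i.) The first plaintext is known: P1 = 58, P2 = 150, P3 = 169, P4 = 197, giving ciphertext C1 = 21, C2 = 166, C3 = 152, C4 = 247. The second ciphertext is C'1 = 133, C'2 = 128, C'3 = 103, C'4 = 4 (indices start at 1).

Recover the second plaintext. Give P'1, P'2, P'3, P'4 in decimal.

P'1 = 170, P'2 = 176, P'3 = 86, P'4 = 54

In CTR with a reused counter, both messages share the same keystream S_i, so C_i ⊕ C'_i = P_i ⊕ P'_i and thus P'_i = P_i ⊕ C_i ⊕ C'_i.
P'1: 58 ⊕ 21 ⊕ 133 = 170.
P'2: 150 ⊕ 166 ⊕ 128 = 176.
P'3: 169 ⊕ 152 ⊕ 103 = 86.
P'4: 197 ⊕ 247 ⊕ 4 = 54.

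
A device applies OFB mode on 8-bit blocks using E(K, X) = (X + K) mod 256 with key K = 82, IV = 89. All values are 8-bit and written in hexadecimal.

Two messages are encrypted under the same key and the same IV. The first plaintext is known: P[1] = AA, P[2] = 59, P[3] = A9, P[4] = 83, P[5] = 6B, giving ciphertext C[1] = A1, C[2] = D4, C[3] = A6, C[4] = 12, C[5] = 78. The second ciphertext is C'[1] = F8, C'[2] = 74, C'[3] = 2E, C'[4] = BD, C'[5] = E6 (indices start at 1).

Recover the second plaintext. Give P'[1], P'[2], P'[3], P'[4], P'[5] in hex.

P'[1] = F3, P'[2] = F9, P'[3] = 21, P'[4] = 2C, P'[5] = F5

In OFB with a reused IV, both messages share the same keystream S_i, so C_i ⊕ C'_i = P_i ⊕ P'_i and thus P'_i = P_i ⊕ C_i ⊕ C'_i.
P'[1]: AA ⊕ A1 ⊕ F8 = F3.
P'[2]: 59 ⊕ D4 ⊕ 74 = F9.
P'[3]: A9 ⊕ A6 ⊕ 2E = 21.
P'[4]: 83 ⊕ 12 ⊕ BD = 2C.
P'[5]: 6B ⊕ 78 ⊕ E6 = F5.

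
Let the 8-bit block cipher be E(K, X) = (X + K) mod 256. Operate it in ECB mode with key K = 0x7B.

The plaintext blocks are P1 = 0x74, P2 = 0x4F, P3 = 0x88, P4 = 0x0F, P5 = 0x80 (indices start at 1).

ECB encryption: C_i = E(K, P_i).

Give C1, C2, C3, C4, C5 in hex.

C1: E(K, 0x74) = 0xEF.
C2: E(K, 0x4F) = 0xCA.
C3: E(K, 0x88) = 0x03.
C4: E(K, 0x0F) = 0x8A.
C5: E(K, 0x80) = 0xFB.

C1 = 0xEF, C2 = 0xCA, C3 = 0x03, C4 = 0x8A, C5 = 0xFB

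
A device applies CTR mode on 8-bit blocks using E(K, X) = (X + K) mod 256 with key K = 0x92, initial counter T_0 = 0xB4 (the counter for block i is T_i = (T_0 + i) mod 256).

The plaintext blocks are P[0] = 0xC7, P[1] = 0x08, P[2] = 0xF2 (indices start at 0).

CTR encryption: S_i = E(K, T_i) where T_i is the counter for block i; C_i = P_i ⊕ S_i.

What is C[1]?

C[1] = 0x4F

C[0]: T = 0xB4, S = E(K, T) = 0x46; 0xC7 ⊕ 0x46 = 0x81.
C[1]: T = 0xB5, S = E(K, T) = 0x47; 0x08 ⊕ 0x47 = 0x4F.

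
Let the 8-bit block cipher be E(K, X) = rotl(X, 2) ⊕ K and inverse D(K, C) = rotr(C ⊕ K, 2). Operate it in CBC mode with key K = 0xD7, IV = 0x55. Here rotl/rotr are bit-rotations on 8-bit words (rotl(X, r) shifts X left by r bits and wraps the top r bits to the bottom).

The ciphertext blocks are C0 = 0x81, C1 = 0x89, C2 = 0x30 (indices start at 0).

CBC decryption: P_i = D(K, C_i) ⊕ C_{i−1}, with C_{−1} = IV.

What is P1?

P1 = 0x16

P1: D(K, 0x89) = 0x97; 0x97 ⊕ 0x81 = 0x16.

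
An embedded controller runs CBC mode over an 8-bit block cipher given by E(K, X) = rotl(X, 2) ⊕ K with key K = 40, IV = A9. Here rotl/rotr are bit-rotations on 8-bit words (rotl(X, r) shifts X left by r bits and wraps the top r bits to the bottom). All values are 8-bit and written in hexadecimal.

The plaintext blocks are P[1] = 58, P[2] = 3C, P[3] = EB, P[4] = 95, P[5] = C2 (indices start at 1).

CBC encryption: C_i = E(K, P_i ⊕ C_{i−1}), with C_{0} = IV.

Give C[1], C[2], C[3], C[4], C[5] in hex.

C[1] = 87, C[2] = AE, C[3] = 55, C[4] = 43, C[5] = 46

C[1]: P[1] ⊕ A9 = F1; E(K, F1) = 87.
C[2]: P[2] ⊕ 87 = BB; E(K, BB) = AE.
C[3]: P[3] ⊕ AE = 45; E(K, 45) = 55.
C[4]: P[4] ⊕ 55 = C0; E(K, C0) = 43.
C[5]: P[5] ⊕ 43 = 81; E(K, 81) = 46.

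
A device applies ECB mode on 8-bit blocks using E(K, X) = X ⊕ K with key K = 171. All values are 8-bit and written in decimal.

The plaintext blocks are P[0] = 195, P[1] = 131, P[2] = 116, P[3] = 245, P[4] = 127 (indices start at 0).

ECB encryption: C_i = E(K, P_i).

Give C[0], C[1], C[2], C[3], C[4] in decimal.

C[0] = 104, C[1] = 40, C[2] = 223, C[3] = 94, C[4] = 212

C[0]: E(K, 195) = 104.
C[1]: E(K, 131) = 40.
C[2]: E(K, 116) = 223.
C[3]: E(K, 245) = 94.
C[4]: E(K, 127) = 212.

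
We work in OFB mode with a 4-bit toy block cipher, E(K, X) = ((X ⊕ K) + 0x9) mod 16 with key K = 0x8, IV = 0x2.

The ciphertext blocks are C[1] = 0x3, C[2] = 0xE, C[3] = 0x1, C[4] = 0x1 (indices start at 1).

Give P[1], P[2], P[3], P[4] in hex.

OFB decryption: S_i = E(K, S_{i−1}) with S_{0} = IV; P_i = C_i ⊕ S_i.
P[1]: S = E(K, 0x2) = 0x3; 0x3 ⊕ 0x3 = 0x0.
P[2]: S = E(K, 0x3) = 0x4; 0xE ⊕ 0x4 = 0xA.
P[3]: S = E(K, 0x4) = 0x5; 0x1 ⊕ 0x5 = 0x4.
P[4]: S = E(K, 0x5) = 0x6; 0x1 ⊕ 0x6 = 0x7.

P[1] = 0x0, P[2] = 0xA, P[3] = 0x4, P[4] = 0x7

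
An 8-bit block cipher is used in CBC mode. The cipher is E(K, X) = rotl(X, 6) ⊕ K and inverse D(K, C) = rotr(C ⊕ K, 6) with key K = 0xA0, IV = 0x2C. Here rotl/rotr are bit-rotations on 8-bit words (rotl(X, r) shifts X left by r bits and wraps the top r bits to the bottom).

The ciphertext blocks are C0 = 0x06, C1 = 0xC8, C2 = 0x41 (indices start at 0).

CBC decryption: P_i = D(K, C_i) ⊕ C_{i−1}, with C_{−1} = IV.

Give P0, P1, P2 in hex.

P0: D(K, 0x06) = 0x9A; 0x9A ⊕ 0x2C = 0xB6.
P1: D(K, 0xC8) = 0xA1; 0xA1 ⊕ 0x06 = 0xA7.
P2: D(K, 0x41) = 0x87; 0x87 ⊕ 0xC8 = 0x4F.

P0 = 0xB6, P1 = 0xA7, P2 = 0x4F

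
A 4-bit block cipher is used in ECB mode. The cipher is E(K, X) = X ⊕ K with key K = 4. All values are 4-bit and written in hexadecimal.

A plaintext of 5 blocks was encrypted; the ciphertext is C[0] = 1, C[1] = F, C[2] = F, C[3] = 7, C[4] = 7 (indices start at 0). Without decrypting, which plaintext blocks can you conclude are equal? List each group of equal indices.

P[1] = P[2]; P[3] = P[4]

ECB encrypts each block independently with the same key, so equal ciphertext blocks imply equal plaintext blocks.
C[1] = C[2] = F, so P[1] = P[2].
C[3] = C[4] = 7, so P[3] = P[4].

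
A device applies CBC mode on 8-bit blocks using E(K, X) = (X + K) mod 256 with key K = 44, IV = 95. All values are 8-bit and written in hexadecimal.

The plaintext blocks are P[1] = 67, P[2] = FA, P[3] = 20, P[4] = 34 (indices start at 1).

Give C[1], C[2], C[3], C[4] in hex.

CBC encryption: C_i = E(K, P_i ⊕ C_{i−1}), with C_{0} = IV.
C[1]: P[1] ⊕ 95 = F2; E(K, F2) = 36.
C[2]: P[2] ⊕ 36 = CC; E(K, CC) = 10.
C[3]: P[3] ⊕ 10 = 30; E(K, 30) = 74.
C[4]: P[4] ⊕ 74 = 40; E(K, 40) = 84.

C[1] = 36, C[2] = 10, C[3] = 74, C[4] = 84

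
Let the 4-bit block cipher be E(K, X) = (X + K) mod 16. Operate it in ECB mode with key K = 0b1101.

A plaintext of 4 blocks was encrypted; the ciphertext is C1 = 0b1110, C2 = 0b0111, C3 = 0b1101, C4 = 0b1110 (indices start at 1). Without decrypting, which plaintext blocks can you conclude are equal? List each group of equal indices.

ECB encrypts each block independently with the same key, so equal ciphertext blocks imply equal plaintext blocks.
C1 = C4 = 0b1110, so P1 = P4.

P1 = P4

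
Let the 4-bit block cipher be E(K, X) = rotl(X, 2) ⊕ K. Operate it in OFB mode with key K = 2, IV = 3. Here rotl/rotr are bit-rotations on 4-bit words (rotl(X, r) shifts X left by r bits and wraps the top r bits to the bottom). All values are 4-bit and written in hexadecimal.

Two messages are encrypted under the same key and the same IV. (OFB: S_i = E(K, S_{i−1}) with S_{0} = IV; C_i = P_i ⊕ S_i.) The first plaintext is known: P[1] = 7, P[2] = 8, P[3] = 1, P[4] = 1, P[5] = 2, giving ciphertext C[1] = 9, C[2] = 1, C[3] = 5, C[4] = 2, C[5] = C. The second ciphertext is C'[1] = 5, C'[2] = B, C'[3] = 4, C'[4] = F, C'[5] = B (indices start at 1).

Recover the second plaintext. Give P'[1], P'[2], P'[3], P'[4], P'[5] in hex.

In OFB with a reused IV, both messages share the same keystream S_i, so C_i ⊕ C'_i = P_i ⊕ P'_i and thus P'_i = P_i ⊕ C_i ⊕ C'_i.
P'[1]: 7 ⊕ 9 ⊕ 5 = B.
P'[2]: 8 ⊕ 1 ⊕ B = 2.
P'[3]: 1 ⊕ 5 ⊕ 4 = 0.
P'[4]: 1 ⊕ 2 ⊕ F = C.
P'[5]: 2 ⊕ C ⊕ B = 5.

P'[1] = B, P'[2] = 2, P'[3] = 0, P'[4] = C, P'[5] = 5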